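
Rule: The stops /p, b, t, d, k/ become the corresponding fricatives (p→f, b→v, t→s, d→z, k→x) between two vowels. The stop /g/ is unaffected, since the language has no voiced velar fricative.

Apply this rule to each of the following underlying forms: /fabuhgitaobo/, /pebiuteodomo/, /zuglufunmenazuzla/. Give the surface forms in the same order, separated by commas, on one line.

/fabuhgitaobo/: /b/ is a stop between vowels /a/ and /u/, so it spirantizes to the fricative [v]. /t/ is a stop between vowels /i/ and /a/, so it spirantizes to the fricative [s]. /b/ is a stop between vowels /o/ and /o/, so it spirantizes to the fricative [v]. → [favuhgisaovo].
/pebiuteodomo/: /b/ is a stop between vowels /e/ and /i/, so it spirantizes to the fricative [v]. /t/ is a stop between vowels /u/ and /e/, so it spirantizes to the fricative [s]. /d/ is a stop between vowels /o/ and /o/, so it spirantizes to the fricative [z]. → [peviuseozomo].
/zuglufunmenazuzla/: the rule's environment is not met; surfaces unchanged as [zuglufunmenazuzla].

favuhgisaovo, peviuseozomo, zuglufunmenazuzla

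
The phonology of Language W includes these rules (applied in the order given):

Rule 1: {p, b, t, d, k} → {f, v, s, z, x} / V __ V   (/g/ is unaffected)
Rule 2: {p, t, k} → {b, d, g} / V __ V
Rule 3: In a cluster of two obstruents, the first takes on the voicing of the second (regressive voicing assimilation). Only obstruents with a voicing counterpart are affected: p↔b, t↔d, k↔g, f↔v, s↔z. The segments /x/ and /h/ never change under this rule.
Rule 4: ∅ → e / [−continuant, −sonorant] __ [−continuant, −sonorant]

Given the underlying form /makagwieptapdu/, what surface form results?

Rule 1 (intervocalic spirantization): /k/ is a stop between vowels /a/ and /a/, so it spirantizes to the fricative [x]. /makagwieptapdu/ → maxagwieptapdu.
Rule 2 (intervocalic voicing): no segment meets the environment; /maxagwieptapdu/ is unchanged.
Rule 3 (regressive voicing assimilation): /p/ precedes the voiced obstruent /d/, so it voices to [b] by assimilation. /maxagwieptapdu/ → maxagwieptabdu.
Rule 4 (stop-cluster e-epenthesis): /p/ and /t/ form a stop–stop cluster, so [e] is inserted between them. /b/ and /d/ form a stop–stop cluster, so [e] is inserted between them. /maxagwieptabdu/ → maxagwiepetabedu.

maxagwiepetabedu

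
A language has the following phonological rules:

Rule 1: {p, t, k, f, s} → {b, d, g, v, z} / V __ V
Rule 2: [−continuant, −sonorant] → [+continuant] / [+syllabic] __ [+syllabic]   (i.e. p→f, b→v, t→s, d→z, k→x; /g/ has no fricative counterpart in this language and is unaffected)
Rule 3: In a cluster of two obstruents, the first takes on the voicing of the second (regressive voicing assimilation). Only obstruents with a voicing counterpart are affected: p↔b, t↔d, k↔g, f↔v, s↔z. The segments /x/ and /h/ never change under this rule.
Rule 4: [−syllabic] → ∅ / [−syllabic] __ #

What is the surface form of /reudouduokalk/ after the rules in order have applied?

Rule 1 (intervocalic voicing): /k/ is a voiceless obstruent between vowels /o/ and /a/, so it voices to [g]. /reudouduokalk/ → reudouduogalk.
Rule 2 (intervocalic spirantization): /d/ is a stop between vowels /u/ and /o/, so it spirantizes to the fricative [z]. /d/ is a stop between vowels /u/ and /u/, so it spirantizes to the fricative [z]. /reudouduogalk/ → reuzouzuogalk.
Rule 3 (regressive voicing assimilation): no segment meets the environment; /reuzouzuogalk/ is unchanged.
Rule 4 (final cluster simplification): /k/ is the second consonant of a word-final cluster /lk/, so it deletes. /reuzouzuogalk/ → reuzouzuogal.

reuzouzuogal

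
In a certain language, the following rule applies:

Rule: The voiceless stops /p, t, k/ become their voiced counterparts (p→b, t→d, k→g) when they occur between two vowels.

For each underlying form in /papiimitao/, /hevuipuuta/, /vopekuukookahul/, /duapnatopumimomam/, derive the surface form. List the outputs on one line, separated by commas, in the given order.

/papiimitao/: /p/ is a voiceless stop between vowels /a/ and /i/, so it voices to [b]. /t/ is a voiceless stop between vowels /i/ and /a/, so it voices to [d]. → [pabiimidao].
/hevuipuuta/: /p/ is a voiceless stop between vowels /i/ and /u/, so it voices to [b]. /t/ is a voiceless stop between vowels /u/ and /a/, so it voices to [d]. → [hevuibuuda].
/vopekuukookahul/: /p/ is a voiceless stop between vowels /o/ and /e/, so it voices to [b]. /k/ is a voiceless stop between vowels /e/ and /u/, so it voices to [g]. /k/ is a voiceless stop between vowels /u/ and /o/, so it voices to [g]. /k/ is a voiceless stop between vowels /o/ and /a/, so it voices to [g]. → [vobeguugoogahul].
/duapnatopumimomam/: /t/ is a voiceless stop between vowels /a/ and /o/, so it voices to [d]. /p/ is a voiceless stop between vowels /o/ and /u/, so it voices to [b]. → [duapnadobumimomam].

pabiimidao, hevuibuuda, vobeguugoogahul, duapnadobumimomam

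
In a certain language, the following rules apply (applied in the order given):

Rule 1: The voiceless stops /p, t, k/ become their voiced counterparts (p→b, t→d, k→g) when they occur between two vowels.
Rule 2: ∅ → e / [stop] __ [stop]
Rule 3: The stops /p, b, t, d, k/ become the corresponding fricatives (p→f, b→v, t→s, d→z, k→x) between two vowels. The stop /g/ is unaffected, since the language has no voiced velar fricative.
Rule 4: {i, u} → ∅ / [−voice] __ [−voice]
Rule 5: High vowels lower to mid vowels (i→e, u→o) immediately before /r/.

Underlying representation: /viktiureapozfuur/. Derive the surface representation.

Rule 1 (intervocalic voicing): /p/ is a voiceless stop between vowels /a/ and /o/, so it voices to [b]. /viktiureapozfuur/ → viktiureabozfuur.
Rule 2 (stop-cluster e-epenthesis): /k/ and /t/ form a stop–stop cluster, so [e] is inserted between them. /viktiureabozfuur/ → viketiureabozfuur.
Rule 3 (intervocalic spirantization): /k/ is a stop between vowels /i/ and /e/, so it spirantizes to the fricative [x]. /t/ is a stop between vowels /e/ and /i/, so it spirantizes to the fricative [s]. /b/ is a stop between vowels /a/ and /o/, so it spirantizes to the fricative [v]. /viketiureabozfuur/ → vixesiureavozfuur.
Rule 4 (high vowel syncope): no segment meets the environment; /vixesiureavozfuur/ is unchanged.
Rule 5 (pre-rhotic lowering): /u/ is a high vowel immediately before /r/, so it lowers to [o]. /u/ is a high vowel immediately before /r/, so it lowers to [o]. /vixesiureavozfuur/ → vixesioreavozfuor.

vixesioreavozfuor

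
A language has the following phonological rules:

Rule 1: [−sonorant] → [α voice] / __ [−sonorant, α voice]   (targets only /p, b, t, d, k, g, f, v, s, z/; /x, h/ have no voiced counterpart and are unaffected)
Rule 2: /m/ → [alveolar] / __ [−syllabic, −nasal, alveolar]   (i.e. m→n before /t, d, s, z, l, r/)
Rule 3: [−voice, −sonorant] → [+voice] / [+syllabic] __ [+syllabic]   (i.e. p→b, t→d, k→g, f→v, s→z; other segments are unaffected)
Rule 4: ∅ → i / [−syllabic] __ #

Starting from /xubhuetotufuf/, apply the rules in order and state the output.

Rule 1 (regressive voicing assimilation): /b/ precedes the voiceless obstruent /h/, so it devoices to [p] by assimilation. /xubhuetotufuf/ → xuphuetotufuf.
Rule 2 (nasal place assimilation): no segment meets the environment; /xuphuetotufuf/ is unchanged.
Rule 3 (intervocalic voicing): /t/ is a voiceless obstruent between vowels /e/ and /o/, so it voices to [d]. /t/ is a voiceless obstruent between vowels /o/ and /u/, so it voices to [d]. /f/ is a voiceless obstruent between vowels /u/ and /u/, so it voices to [v]. /xuphuetotufuf/ → xuphuedoduvuf.
Rule 4 (final i-epenthesis): the form ends in the consonant /f/, so [i] is inserted word-finally. /xuphuedoduvuf/ → xuphuedoduvufi.

xuphuedoduvufi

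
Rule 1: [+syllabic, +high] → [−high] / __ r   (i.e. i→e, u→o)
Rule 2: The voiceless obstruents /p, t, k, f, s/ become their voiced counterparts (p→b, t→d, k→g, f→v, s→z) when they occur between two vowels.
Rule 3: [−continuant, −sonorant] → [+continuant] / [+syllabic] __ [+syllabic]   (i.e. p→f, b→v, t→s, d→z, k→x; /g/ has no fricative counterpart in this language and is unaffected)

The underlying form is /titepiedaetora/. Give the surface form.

tizeviezaezora

Rule 1 (pre-rhotic lowering): no segment meets the environment; /titepiedaetora/ is unchanged.
Rule 2 (intervocalic voicing): /t/ is a voiceless obstruent between vowels /i/ and /e/, so it voices to [d]. /p/ is a voiceless obstruent between vowels /e/ and /i/, so it voices to [b]. /t/ is a voiceless obstruent between vowels /e/ and /o/, so it voices to [d]. /titepiedaetora/ → tidebiedaedora.
Rule 3 (intervocalic spirantization): /d/ is a stop between vowels /i/ and /e/, so it spirantizes to the fricative [z]. /b/ is a stop between vowels /e/ and /i/, so it spirantizes to the fricative [v]. /d/ is a stop between vowels /e/ and /a/, so it spirantizes to the fricative [z]. /d/ is a stop between vowels /e/ and /o/, so it spirantizes to the fricative [z]. /tidebiedaedora/ → tizeviezaezora.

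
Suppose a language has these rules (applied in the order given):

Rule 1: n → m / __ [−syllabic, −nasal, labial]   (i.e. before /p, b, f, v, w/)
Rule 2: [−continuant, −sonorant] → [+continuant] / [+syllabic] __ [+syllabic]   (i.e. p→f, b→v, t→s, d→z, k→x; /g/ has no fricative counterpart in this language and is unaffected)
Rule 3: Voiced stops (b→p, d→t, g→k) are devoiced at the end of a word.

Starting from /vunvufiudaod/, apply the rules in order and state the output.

vumvufiuzaot

Rule 1 (nasal place assimilation): /n/ precedes the labial consonant /v/, so it assimilates in place to [m]. /vunvufiudaod/ → vumvufiudaod.
Rule 2 (intervocalic spirantization): /d/ is a stop between vowels /u/ and /a/, so it spirantizes to the fricative [z]. /vumvufiudaod/ → vumvufiuzaod.
Rule 3 (final devoicing): /d/ is a voiced stop in word-final position, so it devoices to [t]. /vumvufiuzaod/ → vumvufiuzaot.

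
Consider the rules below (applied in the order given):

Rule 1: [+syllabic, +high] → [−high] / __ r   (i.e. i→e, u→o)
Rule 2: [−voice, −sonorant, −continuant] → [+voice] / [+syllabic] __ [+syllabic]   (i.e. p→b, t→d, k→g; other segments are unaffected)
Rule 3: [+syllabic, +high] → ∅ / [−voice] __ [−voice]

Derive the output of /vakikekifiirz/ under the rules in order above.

vagigegifierz

Rule 1 (pre-rhotic lowering): /i/ is a high vowel immediately before /r/, so it lowers to [e]. /vakikekifiirz/ → vakikekifierz.
Rule 2 (intervocalic voicing): /k/ is a voiceless stop between vowels /a/ and /i/, so it voices to [g]. /k/ is a voiceless stop between vowels /i/ and /e/, so it voices to [g]. /k/ is a voiceless stop between vowels /e/ and /i/, so it voices to [g]. /vakikekifierz/ → vagigegifierz.
Rule 3 (high vowel syncope): no segment meets the environment; /vagigegifierz/ is unchanged.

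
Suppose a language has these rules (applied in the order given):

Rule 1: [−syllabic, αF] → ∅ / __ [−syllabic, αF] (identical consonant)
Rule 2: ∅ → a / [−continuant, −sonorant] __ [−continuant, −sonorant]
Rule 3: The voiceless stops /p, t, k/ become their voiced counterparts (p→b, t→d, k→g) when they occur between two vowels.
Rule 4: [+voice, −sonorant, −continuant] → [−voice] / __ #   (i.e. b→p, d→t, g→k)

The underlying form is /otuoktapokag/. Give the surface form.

Rule 1 (degemination): no segment meets the environment; /otuoktapokag/ is unchanged.
Rule 2 (stop-cluster a-epenthesis): /k/ and /t/ form a stop–stop cluster, so [a] is inserted between them. /otuoktapokag/ → otuokatapokag.
Rule 3 (intervocalic voicing): /t/ is a voiceless stop between vowels /o/ and /u/, so it voices to [d]. /k/ is a voiceless stop between vowels /o/ and /a/, so it voices to [g]. /t/ is a voiceless stop between vowels /a/ and /a/, so it voices to [d]. /p/ is a voiceless stop between vowels /a/ and /o/, so it voices to [b]. /k/ is a voiceless stop between vowels /o/ and /a/, so it voices to [g]. /otuokatapokag/ → oduogadabogag.
Rule 4 (final devoicing): /g/ is a voiced stop in word-final position, so it devoices to [k]. /oduogadabogag/ → oduogadabogak.

oduogadabogak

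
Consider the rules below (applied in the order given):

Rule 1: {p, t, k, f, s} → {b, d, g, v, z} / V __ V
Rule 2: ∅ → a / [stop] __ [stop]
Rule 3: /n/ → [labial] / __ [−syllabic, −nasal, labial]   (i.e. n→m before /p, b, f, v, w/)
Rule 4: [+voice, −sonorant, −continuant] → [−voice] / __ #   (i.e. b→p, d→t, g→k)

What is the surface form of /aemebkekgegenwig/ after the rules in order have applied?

Rule 1 (intervocalic voicing): no segment meets the environment; /aemebkekgegenwig/ is unchanged.
Rule 2 (stop-cluster a-epenthesis): /b/ and /k/ form a stop–stop cluster, so [a] is inserted between them. /k/ and /g/ form a stop–stop cluster, so [a] is inserted between them. /aemebkekgegenwig/ → aemebakekagegenwig.
Rule 3 (nasal place assimilation): /n/ precedes the labial consonant /w/, so it assimilates in place to [m]. /aemebakekagegenwig/ → aemebakekagegemwig.
Rule 4 (final devoicing): /g/ is a voiced stop in word-final position, so it devoices to [k]. /aemebakekagegemwig/ → aemebakekagegemwik.

aemebakekagegemwik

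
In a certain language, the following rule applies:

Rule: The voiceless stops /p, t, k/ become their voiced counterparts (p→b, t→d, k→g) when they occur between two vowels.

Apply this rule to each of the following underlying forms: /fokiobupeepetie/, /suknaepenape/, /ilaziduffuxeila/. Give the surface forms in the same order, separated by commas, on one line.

/fokiobupeepetie/: /k/ is a voiceless stop between vowels /o/ and /i/, so it voices to [g]. /p/ is a voiceless stop between vowels /u/ and /e/, so it voices to [b]. /p/ is a voiceless stop between vowels /e/ and /e/, so it voices to [b]. /t/ is a voiceless stop between vowels /e/ and /i/, so it voices to [d]. → [fogiobubeebedie].
/suknaepenape/: /p/ is a voiceless stop between vowels /e/ and /e/, so it voices to [b]. /p/ is a voiceless stop between vowels /a/ and /e/, so it voices to [b]. → [suknaebenabe].
/ilaziduffuxeila/: the rule's environment is not met; surfaces unchanged as [ilaziduffuxeila].

fogiobubeebedie, suknaebenabe, ilaziduffuxeila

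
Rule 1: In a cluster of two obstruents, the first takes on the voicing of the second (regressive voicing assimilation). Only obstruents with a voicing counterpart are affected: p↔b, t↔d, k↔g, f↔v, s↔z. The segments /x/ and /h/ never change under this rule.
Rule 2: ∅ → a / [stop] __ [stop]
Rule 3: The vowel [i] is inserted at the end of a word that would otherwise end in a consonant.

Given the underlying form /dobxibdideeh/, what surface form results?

dopxibadideehi

Rule 1 (regressive voicing assimilation): /b/ precedes the voiceless obstruent /x/, so it devoices to [p] by assimilation. /dobxibdideeh/ → dopxibdideeh.
Rule 2 (stop-cluster a-epenthesis): /b/ and /d/ form a stop–stop cluster, so [a] is inserted between them. /dopxibdideeh/ → dopxibadideeh.
Rule 3 (final i-epenthesis): the form ends in the consonant /h/, so [i] is inserted word-finally. /dopxibadideeh/ → dopxibadideehi.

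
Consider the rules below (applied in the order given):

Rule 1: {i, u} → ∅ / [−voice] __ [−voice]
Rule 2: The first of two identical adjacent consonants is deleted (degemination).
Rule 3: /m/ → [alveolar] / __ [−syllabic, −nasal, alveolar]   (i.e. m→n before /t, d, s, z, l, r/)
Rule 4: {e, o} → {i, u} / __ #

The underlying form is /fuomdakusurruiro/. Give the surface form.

Rule 1 (high vowel syncope): /u/ is a high vowel flanked by voiceless consonants /k/ and /s/, so it deletes. /fuomdakusurruiro/ → fuomdaksurruiro.
Rule 2 (degemination): /rr/ is a geminate; the first /r/ deletes. /fuomdaksurruiro/ → fuomdaksuruiro.
Rule 3 (nasal place assimilation): /m/ precedes the alveolar consonant /d/, so it assimilates in place to [n]. /fuomdaksuruiro/ → fuondaksuruiro.
Rule 4 (final vowel raising): /o/ is a mid vowel in word-final position, so it raises to [u]. /fuondaksuruiro/ → fuondaksuruiru.

fuondaksuruiru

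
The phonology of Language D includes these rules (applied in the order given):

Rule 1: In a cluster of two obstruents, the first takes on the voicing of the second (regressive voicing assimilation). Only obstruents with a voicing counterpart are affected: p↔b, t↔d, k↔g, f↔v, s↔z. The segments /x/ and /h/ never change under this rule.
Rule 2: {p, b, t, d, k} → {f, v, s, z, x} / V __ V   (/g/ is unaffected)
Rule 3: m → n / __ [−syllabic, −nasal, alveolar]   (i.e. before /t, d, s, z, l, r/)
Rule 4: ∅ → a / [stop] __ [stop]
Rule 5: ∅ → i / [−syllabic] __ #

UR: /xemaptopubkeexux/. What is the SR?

Rule 1 (regressive voicing assimilation): /b/ precedes the voiceless obstruent /k/, so it devoices to [p] by assimilation. /xemaptopubkeexux/ → xemaptopupkeexux.
Rule 2 (intervocalic spirantization): /p/ is a stop between vowels /o/ and /u/, so it spirantizes to the fricative [f]. /xemaptopupkeexux/ → xemaptofupkeexux.
Rule 3 (nasal place assimilation): no segment meets the environment; /xemaptofupkeexux/ is unchanged.
Rule 4 (stop-cluster a-epenthesis): /p/ and /t/ form a stop–stop cluster, so [a] is inserted between them. /p/ and /k/ form a stop–stop cluster, so [a] is inserted between them. /xemaptofupkeexux/ → xemapatofupakeexux.
Rule 5 (final i-epenthesis): the form ends in the consonant /x/, so [i] is inserted word-finally. /xemapatofupakeexux/ → xemapatofupakeexuxi.

xemapatofupakeexuxi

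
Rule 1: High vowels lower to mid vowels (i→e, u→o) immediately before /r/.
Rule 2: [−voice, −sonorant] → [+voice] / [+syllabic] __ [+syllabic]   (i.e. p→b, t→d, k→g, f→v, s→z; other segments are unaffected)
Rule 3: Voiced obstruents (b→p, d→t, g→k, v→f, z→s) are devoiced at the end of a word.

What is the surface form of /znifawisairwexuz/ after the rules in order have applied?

znivawizaerwexus

Rule 1 (pre-rhotic lowering): /i/ is a high vowel immediately before /r/, so it lowers to [e]. /znifawisairwexuz/ → znifawisaerwexuz.
Rule 2 (intervocalic voicing): /f/ is a voiceless obstruent between vowels /i/ and /a/, so it voices to [v]. /s/ is a voiceless obstruent between vowels /i/ and /a/, so it voices to [z]. /znifawisaerwexuz/ → znivawizaerwexuz.
Rule 3 (final devoicing): /z/ is a voiced obstruent in word-final position, so it devoices to [s]. /znivawizaerwexuz/ → znivawizaerwexus.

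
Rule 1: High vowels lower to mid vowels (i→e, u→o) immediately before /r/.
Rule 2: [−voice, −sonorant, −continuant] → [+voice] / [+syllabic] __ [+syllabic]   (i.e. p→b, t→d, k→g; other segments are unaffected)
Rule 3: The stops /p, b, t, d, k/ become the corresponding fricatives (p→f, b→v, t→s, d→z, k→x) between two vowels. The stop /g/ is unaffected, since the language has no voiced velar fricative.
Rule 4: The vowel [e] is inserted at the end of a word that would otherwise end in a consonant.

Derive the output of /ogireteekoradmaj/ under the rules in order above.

ogerezeegoradmaje

Rule 1 (pre-rhotic lowering): /i/ is a high vowel immediately before /r/, so it lowers to [e]. /ogireteekoradmaj/ → ogereteekoradmaj.
Rule 2 (intervocalic voicing): /t/ is a voiceless stop between vowels /e/ and /e/, so it voices to [d]. /k/ is a voiceless stop between vowels /e/ and /o/, so it voices to [g]. /ogereteekoradmaj/ → ogeredeegoradmaj.
Rule 3 (intervocalic spirantization): /d/ is a stop between vowels /e/ and /e/, so it spirantizes to the fricative [z]. /ogeredeegoradmaj/ → ogerezeegoradmaj.
Rule 4 (final e-epenthesis): the form ends in the consonant /j/, so [e] is inserted word-finally. /ogerezeegoradmaj/ → ogerezeegoradmaje.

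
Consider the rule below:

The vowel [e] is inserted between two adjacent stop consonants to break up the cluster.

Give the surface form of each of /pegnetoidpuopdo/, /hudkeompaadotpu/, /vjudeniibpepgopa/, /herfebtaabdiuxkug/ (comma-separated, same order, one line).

pegnetoidepuopedo, hudekeompaadotepu, vjudeniibepepegopa, herfebetaabediuxkug

/pegnetoidpuopdo/: /d/ and /p/ form a stop–stop cluster, so [e] is inserted between them. /p/ and /d/ form a stop–stop cluster, so [e] is inserted between them. → [pegnetoidepuopedo].
/hudkeompaadotpu/: /d/ and /k/ form a stop–stop cluster, so [e] is inserted between them. /t/ and /p/ form a stop–stop cluster, so [e] is inserted between them. → [hudekeompaadotepu].
/vjudeniibpepgopa/: /b/ and /p/ form a stop–stop cluster, so [e] is inserted between them. /p/ and /g/ form a stop–stop cluster, so [e] is inserted between them. → [vjudeniibepepegopa].
/herfebtaabdiuxkug/: /b/ and /t/ form a stop–stop cluster, so [e] is inserted between them. /b/ and /d/ form a stop–stop cluster, so [e] is inserted between them. → [herfebetaabediuxkug].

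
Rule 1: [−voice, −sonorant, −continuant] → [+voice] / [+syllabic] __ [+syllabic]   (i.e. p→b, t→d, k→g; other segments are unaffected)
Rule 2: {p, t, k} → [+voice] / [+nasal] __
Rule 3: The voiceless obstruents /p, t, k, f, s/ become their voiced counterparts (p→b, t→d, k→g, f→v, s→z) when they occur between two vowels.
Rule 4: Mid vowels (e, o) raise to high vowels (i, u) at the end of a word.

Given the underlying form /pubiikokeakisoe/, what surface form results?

Rule 1 (intervocalic voicing): /k/ is a voiceless stop between vowels /i/ and /o/, so it voices to [g]. /k/ is a voiceless stop between vowels /o/ and /e/, so it voices to [g]. /k/ is a voiceless stop between vowels /a/ and /i/, so it voices to [g]. /pubiikokeakisoe/ → pubiigogeagisoe.
Rule 2 (post-nasal voicing): no segment meets the environment; /pubiigogeagisoe/ is unchanged.
Rule 3 (intervocalic voicing): /s/ is a voiceless obstruent between vowels /i/ and /o/, so it voices to [z]. /pubiigogeagisoe/ → pubiigogeagizoe.
Rule 4 (final vowel raising): /e/ is a mid vowel in word-final position, so it raises to [i]. /pubiigogeagizoe/ → pubiigogeagizoi.

pubiigogeagizoi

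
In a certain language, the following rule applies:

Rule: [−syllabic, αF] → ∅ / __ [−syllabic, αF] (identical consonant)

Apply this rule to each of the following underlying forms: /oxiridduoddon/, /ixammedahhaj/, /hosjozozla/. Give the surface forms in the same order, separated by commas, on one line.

oxiriduodon, ixamedahaj, hosjozozla

/oxiridduoddon/: /dd/ is a geminate; the first /d/ deletes. /dd/ is a geminate; the first /d/ deletes. → [oxiriduodon].
/ixammedahhaj/: /mm/ is a geminate; the first /m/ deletes. /hh/ is a geminate; the first /h/ deletes. → [ixamedahaj].
/hosjozozla/: the rule's environment is not met; surfaces unchanged as [hosjozozla].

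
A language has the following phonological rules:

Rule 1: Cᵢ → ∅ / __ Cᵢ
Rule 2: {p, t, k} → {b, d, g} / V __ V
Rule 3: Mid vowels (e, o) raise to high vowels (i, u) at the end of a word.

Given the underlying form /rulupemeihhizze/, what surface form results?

Rule 1 (degemination): /hh/ is a geminate; the first /h/ deletes. /zz/ is a geminate; the first /z/ deletes. /rulupemeihhizze/ → rulupemeihize.
Rule 2 (intervocalic voicing): /p/ is a voiceless stop between vowels /u/ and /e/, so it voices to [b]. /rulupemeihize/ → rulubemeihize.
Rule 3 (final vowel raising): /e/ is a mid vowel in word-final position, so it raises to [i]. /rulubemeihize/ → rulubemeihizi.

rulubemeihizi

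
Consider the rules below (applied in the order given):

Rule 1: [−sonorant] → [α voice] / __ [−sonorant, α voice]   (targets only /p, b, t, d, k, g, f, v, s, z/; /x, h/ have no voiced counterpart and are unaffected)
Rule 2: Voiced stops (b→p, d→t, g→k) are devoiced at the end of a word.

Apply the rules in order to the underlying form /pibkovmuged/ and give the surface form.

Rule 1 (regressive voicing assimilation): /b/ precedes the voiceless obstruent /k/, so it devoices to [p] by assimilation. /pibkovmuged/ → pipkovmuged.
Rule 2 (final devoicing): /d/ is a voiced stop in word-final position, so it devoices to [t]. /pipkovmuged/ → pipkovmuget.

pipkovmuget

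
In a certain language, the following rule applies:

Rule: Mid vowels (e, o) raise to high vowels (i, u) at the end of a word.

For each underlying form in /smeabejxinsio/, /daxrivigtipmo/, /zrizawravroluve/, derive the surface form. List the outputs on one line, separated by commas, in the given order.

/smeabejxinsio/: /o/ is a mid vowel in word-final position, so it raises to [u]. → [smeabejxinsiu].
/daxrivigtipmo/: /o/ is a mid vowel in word-final position, so it raises to [u]. → [daxrivigtipmu].
/zrizawravroluve/: /e/ is a mid vowel in word-final position, so it raises to [i]. → [zrizawravroluvi].

smeabejxinsiu, daxrivigtipmu, zrizawravroluvi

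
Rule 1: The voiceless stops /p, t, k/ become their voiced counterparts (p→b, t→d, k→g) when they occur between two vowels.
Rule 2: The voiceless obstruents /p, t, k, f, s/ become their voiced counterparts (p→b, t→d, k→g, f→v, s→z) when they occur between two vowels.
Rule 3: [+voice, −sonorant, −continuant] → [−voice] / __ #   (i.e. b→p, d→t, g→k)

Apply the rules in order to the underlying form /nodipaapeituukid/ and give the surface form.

Rule 1 (intervocalic voicing): /p/ is a voiceless stop between vowels /i/ and /a/, so it voices to [b]. /p/ is a voiceless stop between vowels /a/ and /e/, so it voices to [b]. /t/ is a voiceless stop between vowels /i/ and /u/, so it voices to [d]. /k/ is a voiceless stop between vowels /u/ and /i/, so it voices to [g]. /nodipaapeituukid/ → nodibaabeiduugid.
Rule 2 (intervocalic voicing): no segment meets the environment; /nodibaabeiduugid/ is unchanged.
Rule 3 (final devoicing): /d/ is a voiced stop in word-final position, so it devoices to [t]. /nodibaabeiduugid/ → nodibaabeiduugit.

nodibaabeiduugit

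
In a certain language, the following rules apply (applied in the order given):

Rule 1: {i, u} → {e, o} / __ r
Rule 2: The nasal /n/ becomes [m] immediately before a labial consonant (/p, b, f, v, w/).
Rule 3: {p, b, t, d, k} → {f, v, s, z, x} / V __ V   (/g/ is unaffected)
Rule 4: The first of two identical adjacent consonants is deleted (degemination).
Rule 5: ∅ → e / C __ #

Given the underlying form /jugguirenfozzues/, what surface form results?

Rule 1 (pre-rhotic lowering): /i/ is a high vowel immediately before /r/, so it lowers to [e]. /jugguirenfozzues/ → jugguerenfozzues.
Rule 2 (nasal place assimilation): /n/ precedes the labial consonant /f/, so it assimilates in place to [m]. /jugguerenfozzues/ → juggueremfozzues.
Rule 3 (intervocalic spirantization): no segment meets the environment; /juggueremfozzues/ is unchanged.
Rule 4 (degemination): /gg/ is a geminate; the first /g/ deletes. /zz/ is a geminate; the first /z/ deletes. /juggueremfozzues/ → jugueremfozues.
Rule 5 (final e-epenthesis): the form ends in the consonant /s/, so [e] is inserted word-finally. /jugueremfozues/ → jugueremfozuese.

jugueremfozuese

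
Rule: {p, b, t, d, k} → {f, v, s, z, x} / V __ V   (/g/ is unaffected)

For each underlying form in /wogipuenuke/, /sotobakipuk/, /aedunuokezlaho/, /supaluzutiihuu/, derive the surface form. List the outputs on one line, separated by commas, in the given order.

/wogipuenuke/: /p/ is a stop between vowels /i/ and /u/, so it spirantizes to the fricative [f]. /k/ is a stop between vowels /u/ and /e/, so it spirantizes to the fricative [x]. → [wogifuenuxe].
/sotobakipuk/: /t/ is a stop between vowels /o/ and /o/, so it spirantizes to the fricative [s]. /b/ is a stop between vowels /o/ and /a/, so it spirantizes to the fricative [v]. /k/ is a stop between vowels /a/ and /i/, so it spirantizes to the fricative [x]. /p/ is a stop between vowels /i/ and /u/, so it spirantizes to the fricative [f]. → [sosovaxifuk].
/aedunuokezlaho/: /d/ is a stop between vowels /e/ and /u/, so it spirantizes to the fricative [z]. /k/ is a stop between vowels /o/ and /e/, so it spirantizes to the fricative [x]. → [aezunuoxezlaho].
/supaluzutiihuu/: /p/ is a stop between vowels /u/ and /a/, so it spirantizes to the fricative [f]. /t/ is a stop between vowels /u/ and /i/, so it spirantizes to the fricative [s]. → [sufaluzusiihuu].

wogifuenuxe, sosovaxifuk, aezunuoxezlaho, sufaluzusiihuu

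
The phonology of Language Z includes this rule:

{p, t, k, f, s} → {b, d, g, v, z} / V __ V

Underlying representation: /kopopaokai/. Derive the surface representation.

kobobaogai

Scanning /kopopaokai/: /k/ at position 1 is not in the conditioning environment; /p/ is a voiceless obstruent between vowels /o/ and /o/, so it voices to [b]; /p/ is a voiceless obstruent between vowels /o/ and /a/, so it voices to [b]; /k/ is a voiceless obstruent between vowels /o/ and /a/, so it voices to [g].
Result: [kobobaogai].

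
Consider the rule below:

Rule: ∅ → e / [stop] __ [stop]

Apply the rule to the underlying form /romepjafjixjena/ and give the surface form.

romepjafjixjena

No segment of /romepjafjixjena/ meets the structural description of the rule, so the form surfaces unchanged.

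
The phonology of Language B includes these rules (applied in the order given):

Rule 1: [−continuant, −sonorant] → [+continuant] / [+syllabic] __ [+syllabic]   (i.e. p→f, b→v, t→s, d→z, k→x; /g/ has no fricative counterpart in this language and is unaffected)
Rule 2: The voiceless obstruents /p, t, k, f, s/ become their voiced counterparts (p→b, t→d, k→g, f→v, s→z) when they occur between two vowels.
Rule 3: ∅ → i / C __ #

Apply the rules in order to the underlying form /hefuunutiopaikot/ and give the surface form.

Rule 1 (intervocalic spirantization): /t/ is a stop between vowels /u/ and /i/, so it spirantizes to the fricative [s]. /p/ is a stop between vowels /o/ and /a/, so it spirantizes to the fricative [f]. /k/ is a stop between vowels /i/ and /o/, so it spirantizes to the fricative [x]. /hefuunutiopaikot/ → hefuunusiofaixot.
Rule 2 (intervocalic voicing): /f/ is a voiceless obstruent between vowels /e/ and /u/, so it voices to [v]. /s/ is a voiceless obstruent between vowels /u/ and /i/, so it voices to [z]. /f/ is a voiceless obstruent between vowels /o/ and /a/, so it voices to [v]. /hefuunusiofaixot/ → hevuunuziovaixot.
Rule 3 (final i-epenthesis): the form ends in the consonant /t/, so [i] is inserted word-finally. /hevuunuziovaixot/ → hevuunuziovaixoti.

hevuunuziovaixoti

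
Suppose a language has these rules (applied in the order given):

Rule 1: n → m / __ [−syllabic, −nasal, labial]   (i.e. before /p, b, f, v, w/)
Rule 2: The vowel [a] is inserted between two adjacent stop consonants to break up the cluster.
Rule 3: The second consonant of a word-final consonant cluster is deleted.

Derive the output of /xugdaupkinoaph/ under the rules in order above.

Rule 1 (nasal place assimilation): no segment meets the environment; /xugdaupkinoaph/ is unchanged.
Rule 2 (stop-cluster a-epenthesis): /g/ and /d/ form a stop–stop cluster, so [a] is inserted between them. /p/ and /k/ form a stop–stop cluster, so [a] is inserted between them. /xugdaupkinoaph/ → xugadaupakinoaph.
Rule 3 (final cluster simplification): /h/ is the second consonant of a word-final cluster /ph/, so it deletes. /xugadaupakinoaph/ → xugadaupakinoap.

xugadaupakinoap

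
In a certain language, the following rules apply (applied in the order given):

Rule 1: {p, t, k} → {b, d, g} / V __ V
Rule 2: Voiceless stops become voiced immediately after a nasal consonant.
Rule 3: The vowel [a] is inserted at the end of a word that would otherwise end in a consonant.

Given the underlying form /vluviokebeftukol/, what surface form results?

vluviogebeftugola

Rule 1 (intervocalic voicing): /k/ is a voiceless stop between vowels /o/ and /e/, so it voices to [g]. /k/ is a voiceless stop between vowels /u/ and /o/, so it voices to [g]. /vluviokebeftukol/ → vluviogebeftugol.
Rule 2 (post-nasal voicing): no segment meets the environment; /vluviogebeftugol/ is unchanged.
Rule 3 (final a-epenthesis): the form ends in the consonant /l/, so [a] is inserted word-finally. /vluviogebeftugol/ → vluviogebeftugola.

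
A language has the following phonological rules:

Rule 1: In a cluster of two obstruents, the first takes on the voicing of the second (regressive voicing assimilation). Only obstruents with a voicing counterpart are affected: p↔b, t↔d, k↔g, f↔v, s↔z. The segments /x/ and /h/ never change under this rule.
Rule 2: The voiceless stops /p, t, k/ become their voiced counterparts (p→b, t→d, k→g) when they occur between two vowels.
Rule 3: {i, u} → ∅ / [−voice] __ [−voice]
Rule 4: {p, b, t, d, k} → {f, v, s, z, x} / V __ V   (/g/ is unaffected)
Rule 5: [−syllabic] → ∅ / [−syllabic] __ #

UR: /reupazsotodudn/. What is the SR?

reuvassozozud

Rule 1 (regressive voicing assimilation): /z/ precedes the voiceless obstruent /s/, so it devoices to [s] by assimilation. /reupazsotodudn/ → reupassotodudn.
Rule 2 (intervocalic voicing): /p/ is a voiceless stop between vowels /u/ and /a/, so it voices to [b]. /t/ is a voiceless stop between vowels /o/ and /o/, so it voices to [d]. /reupassotodudn/ → reubassododudn.
Rule 3 (high vowel syncope): no segment meets the environment; /reubassododudn/ is unchanged.
Rule 4 (intervocalic spirantization): /b/ is a stop between vowels /u/ and /a/, so it spirantizes to the fricative [v]. /d/ is a stop between vowels /o/ and /o/, so it spirantizes to the fricative [z]. /d/ is a stop between vowels /o/ and /u/, so it spirantizes to the fricative [z]. /reubassododudn/ → reuvassozozudn.
Rule 5 (final cluster simplification): /n/ is the second consonant of a word-final cluster /dn/, so it deletes. /reuvassozozudn/ → reuvassozozud.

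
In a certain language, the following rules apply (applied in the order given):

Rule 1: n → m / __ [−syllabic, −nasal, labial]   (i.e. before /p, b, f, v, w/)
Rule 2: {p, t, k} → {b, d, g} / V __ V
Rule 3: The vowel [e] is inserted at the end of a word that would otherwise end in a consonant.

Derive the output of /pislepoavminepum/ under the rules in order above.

pisleboavminebume

Rule 1 (nasal place assimilation): no segment meets the environment; /pislepoavminepum/ is unchanged.
Rule 2 (intervocalic voicing): /p/ is a voiceless stop between vowels /e/ and /o/, so it voices to [b]. /p/ is a voiceless stop between vowels /e/ and /u/, so it voices to [b]. /pislepoavminepum/ → pisleboavminebum.
Rule 3 (final e-epenthesis): the form ends in the consonant /m/, so [e] is inserted word-finally. /pisleboavminebum/ → pisleboavminebume.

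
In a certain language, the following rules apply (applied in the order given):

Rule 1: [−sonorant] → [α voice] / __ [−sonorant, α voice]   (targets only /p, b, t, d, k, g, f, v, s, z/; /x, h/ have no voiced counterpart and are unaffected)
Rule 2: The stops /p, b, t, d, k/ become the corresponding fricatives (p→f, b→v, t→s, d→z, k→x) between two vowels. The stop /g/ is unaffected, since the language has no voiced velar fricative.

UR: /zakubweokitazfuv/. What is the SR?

zaxubweoxisasfuv

Rule 1 (regressive voicing assimilation): /z/ precedes the voiceless obstruent /f/, so it devoices to [s] by assimilation. /zakubweokitazfuv/ → zakubweokitasfuv.
Rule 2 (intervocalic spirantization): /k/ is a stop between vowels /a/ and /u/, so it spirantizes to the fricative [x]. /k/ is a stop between vowels /o/ and /i/, so it spirantizes to the fricative [x]. /t/ is a stop between vowels /i/ and /a/, so it spirantizes to the fricative [s]. /zakubweokitasfuv/ → zaxubweoxisasfuv.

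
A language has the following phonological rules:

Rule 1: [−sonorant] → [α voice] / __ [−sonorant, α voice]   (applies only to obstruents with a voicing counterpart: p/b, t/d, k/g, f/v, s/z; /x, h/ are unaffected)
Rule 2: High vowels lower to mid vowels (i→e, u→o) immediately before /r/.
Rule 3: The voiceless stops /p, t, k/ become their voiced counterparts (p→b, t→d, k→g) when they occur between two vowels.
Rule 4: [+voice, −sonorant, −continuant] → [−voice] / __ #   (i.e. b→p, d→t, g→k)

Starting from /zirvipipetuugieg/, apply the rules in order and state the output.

zervibibeduugiek

Rule 1 (regressive voicing assimilation): no segment meets the environment; /zirvipipetuugieg/ is unchanged.
Rule 2 (pre-rhotic lowering): /i/ is a high vowel immediately before /r/, so it lowers to [e]. /zirvipipetuugieg/ → zervipipetuugieg.
Rule 3 (intervocalic voicing): /p/ is a voiceless stop between vowels /i/ and /i/, so it voices to [b]. /p/ is a voiceless stop between vowels /i/ and /e/, so it voices to [b]. /t/ is a voiceless stop between vowels /e/ and /u/, so it voices to [d]. /zervipipetuugieg/ → zervibibeduugieg.
Rule 4 (final devoicing): /g/ is a voiced stop in word-final position, so it devoices to [k]. /zervibibeduugieg/ → zervibibeduugiek.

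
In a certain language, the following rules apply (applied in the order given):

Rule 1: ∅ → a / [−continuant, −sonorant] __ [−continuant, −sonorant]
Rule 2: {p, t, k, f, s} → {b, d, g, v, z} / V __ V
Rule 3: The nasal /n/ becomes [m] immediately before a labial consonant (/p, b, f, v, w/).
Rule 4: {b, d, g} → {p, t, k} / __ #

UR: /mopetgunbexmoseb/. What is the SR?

mobedagumbexmozep

Rule 1 (stop-cluster a-epenthesis): /t/ and /g/ form a stop–stop cluster, so [a] is inserted between them. /mopetgunbexmoseb/ → mopetagunbexmoseb.
Rule 2 (intervocalic voicing): /p/ is a voiceless obstruent between vowels /o/ and /e/, so it voices to [b]. /t/ is a voiceless obstruent between vowels /e/ and /a/, so it voices to [d]. /s/ is a voiceless obstruent between vowels /o/ and /e/, so it voices to [z]. /mopetagunbexmoseb/ → mobedagunbexmozeb.
Rule 3 (nasal place assimilation): /n/ precedes the labial consonant /b/, so it assimilates in place to [m]. /mobedagunbexmozeb/ → mobedagumbexmozeb.
Rule 4 (final devoicing): /b/ is a voiced stop in word-final position, so it devoices to [p]. /mobedagumbexmozeb/ → mobedagumbexmozep.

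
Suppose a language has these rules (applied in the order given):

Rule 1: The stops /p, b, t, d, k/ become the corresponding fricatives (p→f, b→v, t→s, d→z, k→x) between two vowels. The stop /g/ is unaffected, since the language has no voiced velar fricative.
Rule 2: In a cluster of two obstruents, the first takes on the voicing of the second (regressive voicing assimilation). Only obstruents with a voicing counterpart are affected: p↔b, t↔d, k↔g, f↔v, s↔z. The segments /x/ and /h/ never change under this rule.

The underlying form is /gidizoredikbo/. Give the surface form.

gizizorezigbo

Rule 1 (intervocalic spirantization): /d/ is a stop between vowels /i/ and /i/, so it spirantizes to the fricative [z]. /d/ is a stop between vowels /e/ and /i/, so it spirantizes to the fricative [z]. /gidizoredikbo/ → gizizorezikbo.
Rule 2 (regressive voicing assimilation): /k/ precedes the voiced obstruent /b/, so it voices to [g] by assimilation. /gizizorezikbo/ → gizizorezigbo.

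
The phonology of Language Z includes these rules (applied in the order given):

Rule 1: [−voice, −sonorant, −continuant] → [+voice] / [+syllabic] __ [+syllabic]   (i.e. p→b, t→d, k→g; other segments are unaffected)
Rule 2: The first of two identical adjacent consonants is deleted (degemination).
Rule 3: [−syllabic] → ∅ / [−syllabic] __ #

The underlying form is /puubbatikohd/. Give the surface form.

Rule 1 (intervocalic voicing): /t/ is a voiceless stop between vowels /a/ and /i/, so it voices to [d]. /k/ is a voiceless stop between vowels /i/ and /o/, so it voices to [g]. /puubbatikohd/ → puubbadigohd.
Rule 2 (degemination): /bb/ is a geminate; the first /b/ deletes. /puubbadigohd/ → puubadigohd.
Rule 3 (final cluster simplification): /d/ is the second consonant of a word-final cluster /hd/, so it deletes. /puubadigohd/ → puubadigoh.

puubadigoh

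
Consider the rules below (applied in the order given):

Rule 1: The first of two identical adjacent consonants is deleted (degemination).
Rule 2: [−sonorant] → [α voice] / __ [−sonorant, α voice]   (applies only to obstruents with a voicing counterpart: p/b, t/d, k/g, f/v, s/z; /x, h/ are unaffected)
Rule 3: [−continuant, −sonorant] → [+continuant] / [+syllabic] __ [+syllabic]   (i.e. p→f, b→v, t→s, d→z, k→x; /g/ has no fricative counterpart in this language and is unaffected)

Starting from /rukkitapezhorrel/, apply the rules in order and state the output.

ruxisafeshorel

Rule 1 (degemination): /kk/ is a geminate; the first /k/ deletes. /rr/ is a geminate; the first /r/ deletes. /rukkitapezhorrel/ → rukitapezhorel.
Rule 2 (regressive voicing assimilation): /z/ precedes the voiceless obstruent /h/, so it devoices to [s] by assimilation. /rukitapezhorel/ → rukitapeshorel.
Rule 3 (intervocalic spirantization): /k/ is a stop between vowels /u/ and /i/, so it spirantizes to the fricative [x]. /t/ is a stop between vowels /i/ and /a/, so it spirantizes to the fricative [s]. /p/ is a stop between vowels /a/ and /e/, so it spirantizes to the fricative [f]. /rukitapeshorel/ → ruxisafeshorel.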